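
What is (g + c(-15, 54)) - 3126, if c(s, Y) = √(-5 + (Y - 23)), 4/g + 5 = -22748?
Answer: -71125882/22753 + √26 ≈ -3120.9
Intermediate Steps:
g = -4/22753 (g = 4/(-5 - 22748) = 4/(-22753) = 4*(-1/22753) = -4/22753 ≈ -0.00017580)
c(s, Y) = √(-28 + Y) (c(s, Y) = √(-5 + (-23 + Y)) = √(-28 + Y))
(g + c(-15, 54)) - 3126 = (-4/22753 + √(-28 + 54)) - 3126 = (-4/22753 + √26) - 3126 = -71125882/22753 + √26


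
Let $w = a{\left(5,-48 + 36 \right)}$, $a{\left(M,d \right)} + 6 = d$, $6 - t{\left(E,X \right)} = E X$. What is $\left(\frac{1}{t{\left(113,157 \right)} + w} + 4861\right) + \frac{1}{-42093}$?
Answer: $\frac{3632513578123}{747277029} \approx 4861.0$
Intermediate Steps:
$t{\left(E,X \right)} = 6 - E X$
$a{\left(M,d \right)} = -6 + d$
$w = -18$ ($w = -6 + \left(-48 + 36\right) = -6 - 12 = -18$)
$\left(\frac{1}{t{\left(113,157 \right)} + w} + 4861\right) + \frac{1}{-42093} = \left(\frac{1}{\left(6 - 113 \cdot 157\right) - 18} + 4861\right) + \frac{1}{-42093} = \left(\frac{1}{\left(6 - 17741\right) - 18} + 4861\right) - \frac{1}{42093} = \left(\frac{1}{-17735 - 18} + 4861\right) - \frac{1}{42093} = \left(\frac{1}{-17753} + 4861\right) - \frac{1}{42093} = \left(- \frac{1}{17753} + 4861\right) - \frac{1}{42093} = \frac{86297332}{17753} - \frac{1}{42093} = \frac{3632513578123}{747277029}$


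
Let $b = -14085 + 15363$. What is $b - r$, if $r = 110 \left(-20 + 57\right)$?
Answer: $-2792$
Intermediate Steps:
$r = 4070$ ($r = 110 \cdot 37 = 4070$)
$b = 1278$
$b - r = 1278 - 4070 = -2792$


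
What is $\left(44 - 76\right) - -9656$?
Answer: $9624$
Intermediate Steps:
$\left(44 - 76\right) - -9656 = \left(44 - 76\right) + 9656 = -32 + 9656 = 9624$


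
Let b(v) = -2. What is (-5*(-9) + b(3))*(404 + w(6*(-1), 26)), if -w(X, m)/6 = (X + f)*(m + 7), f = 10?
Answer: -16684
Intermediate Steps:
w(X, m) = -6*(7 + m)*(10 + X) (w(X, m) = -6*(X + 10)*(m + 7) = -6*(10 + X)*(7 + m) = -6*(7 + m)*(10 + X))
(-5*(-9) + b(3))*(404 + w(6*(-1), 26)) = (-5*(-9) - 2)*(404 + (-420 - 60*26 - 252*(-1) - 6*6*(-1)*26)) = (45 - 2)*(404 + (-420 - 1560 - 42*(-6) - 6*(-6)*26)) = 43*(404 + (-420 - 1560 + 252 + 936)) = 43*(404 - 792) = 43*(-388) = -16684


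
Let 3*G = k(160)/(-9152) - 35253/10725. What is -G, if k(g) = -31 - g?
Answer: 747289/686400 ≈ 1.0887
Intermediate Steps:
G = -747289/686400 (G = ((-31 - 1*160)/(-9152) - 35253/10725)/3 = ((-31 - 160)*(-1/9152) - 35253*1/10725)/3 = (-191*(-1/9152) - 11751/3575)/3 = (191/9152 - 11751/3575)/3 = (⅓)*(-747289/228800) = -747289/686400 ≈ -1.0887)
-G = -1*(-747289/686400) = 747289/686400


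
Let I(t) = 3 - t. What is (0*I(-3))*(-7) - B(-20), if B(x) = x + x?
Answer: 40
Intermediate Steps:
B(x) = 2*x
(0*I(-3))*(-7) - B(-20) = (0*(3 - 1*(-3)))*(-7) - 2*(-20) = (0*(3 + 3))*(-7) - 1*(-40) = (0*6)*(-7) + 40 = 0*(-7) + 40 = 0 + 40 = 40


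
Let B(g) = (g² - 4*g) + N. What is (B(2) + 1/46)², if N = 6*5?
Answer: 1432809/2116 ≈ 677.13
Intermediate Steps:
N = 30
B(g) = 30 + g² - 4*g (B(g) = (g² - 4*g) + 30 = 30 + g² - 4*g)
(B(2) + 1/46)² = ((30 + 2² - 4*2) + 1/46)² = ((30 + 4 - 8) + 1/46)² = (26 + 1/46)² = (1197/46)² = 1432809/2116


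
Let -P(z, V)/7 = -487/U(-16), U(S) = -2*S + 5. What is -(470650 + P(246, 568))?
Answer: -17417459/37 ≈ -4.7074e+5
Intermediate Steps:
U(S) = 5 - 2*S
P(z, V) = 3409/37 (P(z, V) = -(-3409)/(5 - 2*(-16)) = -(-3409)/(5 + 32) = -(-3409)/37 = -7*(-487/37) = 3409/37)
-(470650 + P(246, 568)) = -(470650 + 3409/37) = -1*17417459/37 = -17417459/37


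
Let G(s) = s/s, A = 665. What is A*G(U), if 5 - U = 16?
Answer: 665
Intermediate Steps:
U = -11 (U = 5 - 1*16 = 5 - 16 = -11)
G(s) = 1
A*G(U) = 665*1 = 665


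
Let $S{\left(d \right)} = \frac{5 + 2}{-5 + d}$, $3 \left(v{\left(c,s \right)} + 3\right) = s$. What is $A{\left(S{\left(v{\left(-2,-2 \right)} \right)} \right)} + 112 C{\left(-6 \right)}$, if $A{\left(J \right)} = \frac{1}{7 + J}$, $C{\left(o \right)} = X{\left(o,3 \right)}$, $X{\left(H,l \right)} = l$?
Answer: $\frac{54122}{161} \approx 336.16$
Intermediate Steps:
$v{\left(c,s \right)} = -3 + \frac{s}{3}$
$C{\left(o \right)} = 3$
$S{\left(d \right)} = \frac{7}{-5 + d}$
$A{\left(S{\left(v{\left(-2,-2 \right)} \right)} \right)} + 112 C{\left(-6 \right)} = \frac{1}{7 + \frac{7}{-5 + \left(-3 + \frac{1}{3} \left(-2\right)\right)}} + 112 \cdot 3 = \frac{1}{7 + \frac{7}{-5 - \frac{11}{3}}} + 336 = \frac{1}{7 + \frac{7}{- \frac{26}{3}}} + 336 = \frac{1}{7 + 7 \left(- \frac{3}{26}\right)} + 336 = \frac{1}{7 - \frac{21}{26}} + 336 = \frac{1}{\frac{161}{26}} + 336 = \frac{26}{161} + 336 = \frac{54122}{161}$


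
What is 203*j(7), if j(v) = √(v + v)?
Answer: 203*√14 ≈ 759.56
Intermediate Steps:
j(v) = √2*√v (j(v) = √(2*v) = √2*√v)
203*j(7) = 203*(√2*√7) = 203*√14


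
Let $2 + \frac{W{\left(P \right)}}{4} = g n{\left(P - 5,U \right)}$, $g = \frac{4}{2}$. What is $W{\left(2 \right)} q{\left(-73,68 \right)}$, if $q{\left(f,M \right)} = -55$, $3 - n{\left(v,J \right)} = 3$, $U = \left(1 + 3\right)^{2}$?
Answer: $440$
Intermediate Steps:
$U = 16$ ($U = 4^{2} = 16$)
$g = 2$ ($g = 4 \cdot \frac{1}{2} = 2$)
$n{\left(v,J \right)} = 0$ ($n{\left(v,J \right)} = 3 - 3 = 0$)
$W{\left(P \right)} = -8$ ($W{\left(P \right)} = -8 + 4 \cdot 2 \cdot 0 = -8 + 4 \cdot 0 = -8 + 0 = -8$)
$W{\left(2 \right)} q{\left(-73,68 \right)} = \left(-8\right) \left(-55\right) = 440$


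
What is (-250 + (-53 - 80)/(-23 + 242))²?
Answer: 3012143689/47961 ≈ 62804.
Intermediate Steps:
(-250 + (-53 - 80)/(-23 + 242))² = (-250 - 133/219)² = (-54883/219)² = 3012143689/47961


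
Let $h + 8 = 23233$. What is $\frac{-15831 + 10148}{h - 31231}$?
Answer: $\frac{5683}{8006} \approx 0.70984$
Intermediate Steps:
$h = 23225$ ($h = -8 + 23233 = 23225$)
$\frac{-15831 + 10148}{h - 31231} = \frac{-15831 + 10148}{23225 - 31231} = - \frac{5683}{-8006} = \left(-5683\right) \left(- \frac{1}{8006}\right) = \frac{5683}{8006}$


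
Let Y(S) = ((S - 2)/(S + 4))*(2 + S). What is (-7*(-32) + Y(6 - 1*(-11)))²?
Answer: 2765569/49 ≈ 56440.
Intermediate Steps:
Y(S) = (-2 + S)*(2 + S)/(4 + S) (Y(S) = ((-2 + S)/(4 + S))*(2 + S) = (-2 + S)*(2 + S)/(4 + S))
(-7*(-32) + Y(6 - 1*(-11)))² = (-7*(-32) + (-4 + (6 - 1*(-11))²)/(4 + (6 - 1*(-11))))² = (224 + (-4 + (6 + 11)²)/(4 + (6 + 11)))² = (224 + (-4 + 17²)/(4 + 17))² = (224 + (-4 + 289)/21)² = (224 + (1/21)*285)² = (224 + 95/7)² = (1663/7)² = 2765569/49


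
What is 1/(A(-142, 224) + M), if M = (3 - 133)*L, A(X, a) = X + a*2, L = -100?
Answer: 1/13306 ≈ 7.5154e-5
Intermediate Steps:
A(X, a) = X + 2*a
M = 13000 (M = (3 - 133)*(-100) = -130*(-100) = 13000)
1/(A(-142, 224) + M) = 1/((-142 + 2*224) + 13000) = 1/((-142 + 448) + 13000) = 1/(306 + 13000) = 1/13306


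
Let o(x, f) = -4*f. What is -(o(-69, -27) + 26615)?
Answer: -26723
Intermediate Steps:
-(o(-69, -27) + 26615) = -(-4*(-27) + 26615) = -(108 + 26615) = -1*26723 = -26723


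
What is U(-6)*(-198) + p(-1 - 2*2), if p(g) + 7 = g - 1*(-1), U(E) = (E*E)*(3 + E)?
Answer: 21373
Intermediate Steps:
U(E) = E²*(3 + E)
p(g) = -6 + g (p(g) = -7 + (g - 1*(-1)) = -7 + (g + 1) = -7 + (1 + g) = -6 + g)
U(-6)*(-198) + p(-1 - 2*2) = ((-6)²*(3 - 6))*(-198) + (-6 + (-1 - 2*2)) = (36*(-3))*(-198) + (-6 + (-1 - 4)) = -108*(-198) + (-6 - 5) = 21384 - 11 = 21373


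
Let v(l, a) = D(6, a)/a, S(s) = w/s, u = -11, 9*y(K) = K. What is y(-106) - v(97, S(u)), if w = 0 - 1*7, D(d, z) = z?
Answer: -115/9 ≈ -12.778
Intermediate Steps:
y(K) = K/9
w = -7 (w = 0 - 7 = -7)
S(s) = -7/s
v(l, a) = 1 (v(l, a) = a/a = 1)
y(-106) - v(97, S(u)) = (⅑)*(-106) - 1*1 = -106/9 - 1 = -115/9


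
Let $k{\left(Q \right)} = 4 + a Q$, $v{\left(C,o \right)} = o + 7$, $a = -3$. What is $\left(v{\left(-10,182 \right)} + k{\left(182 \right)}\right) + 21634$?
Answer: $21281$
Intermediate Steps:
$v{\left(C,o \right)} = 7 + o$
$k{\left(Q \right)} = 4 - 3 Q$
$\left(v{\left(-10,182 \right)} + k{\left(182 \right)}\right) + 21634 = \left(\left(7 + 182\right) + \left(4 - 546\right)\right) + 21634 = \left(189 + \left(4 - 546\right)\right) + 21634 = \left(189 - 542\right) + 21634 = -353 + 21634 = 21281$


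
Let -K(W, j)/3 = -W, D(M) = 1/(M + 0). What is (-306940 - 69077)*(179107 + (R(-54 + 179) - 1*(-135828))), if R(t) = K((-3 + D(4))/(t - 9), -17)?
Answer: -54947291638719/464 ≈ -1.1842e+11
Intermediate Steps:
D(M) = 1/M
K(W, j) = 3*W (K(W, j) = -(-3)*W = 3*W)
R(t) = -33/(4*(-9 + t)) (R(t) = 3*((-3 + 1/4)/(t - 9)) = 3*((-3 + ¼)/(-9 + t)) = 3*(-11/(4*(-9 + t))) = -33/(4*(-9 + t)))
(-306940 - 69077)*(179107 + (R(-54 + 179) - 1*(-135828))) = (-306940 - 69077)*(179107 + (-33/(-36 + 4*(-54 + 179)) - 1*(-135828))) = -376017*(179107 + (-33/(-36 + 4*125) + 135828)) = -376017*(179107 + (-33/(-36 + 500) + 135828)) = -376017*(179107 + (-33/464 + 135828)) = -376017*(179107 + 63024159/464) = -376017*146129807/464 = -54947291638719/464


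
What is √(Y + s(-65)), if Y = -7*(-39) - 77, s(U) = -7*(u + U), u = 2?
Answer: 7*√13 ≈ 25.239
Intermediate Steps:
s(U) = -14 - 7*U (s(U) = -7*(2 + U) = -14 - 7*U)
Y = 196 (Y = 273 - 77 = 196)
√(Y + s(-65)) = √(196 + (-14 - 7*(-65))) = √(196 + (-14 + 455)) = √(196 + 441) = √637 = 7*√13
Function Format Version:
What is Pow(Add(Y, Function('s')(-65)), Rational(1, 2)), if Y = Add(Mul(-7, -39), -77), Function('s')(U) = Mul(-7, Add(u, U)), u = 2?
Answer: Mul(7, Pow(13, Rational(1, 2))) ≈ 25.239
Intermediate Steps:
Function('s')(U) = Add(-14, Mul(-7, U)) (Function('s')(U) = Mul(-7, Add(2, U)) = Add(-14, Mul(-7, U)))
Y = 196 (Y = Add(273, -77) = 196)
Pow(Add(Y, Function('s')(-65)), Rational(1, 2)) = Pow(Add(196, Add(-14, Mul(-7, -65))), Rational(1, 2)) = Pow(Add(196, Add(-14, 455)), Rational(1, 2)) = Pow(Add(196, 441), Rational(1, 2)) = Pow(637, Rational(1, 2)) = Mul(7, Pow(13, Rational(1, 2)))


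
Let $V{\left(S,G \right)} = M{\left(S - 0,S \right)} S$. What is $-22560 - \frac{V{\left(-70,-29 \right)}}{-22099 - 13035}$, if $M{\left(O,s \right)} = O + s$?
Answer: $- \frac{396306620}{17567} \approx -22560.0$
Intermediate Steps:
$V{\left(S,G \right)} = 2 S^{2}$ ($V{\left(S,G \right)} = \left(\left(S - 0\right) + S\right) S = \left(\left(S + 0\right) + S\right) S = \left(S + S\right) S = 2 S S = 2 S^{2}$)
$-22560 - \frac{V{\left(-70,-29 \right)}}{-22099 - 13035} = -22560 - \frac{2 \left(-70\right)^{2}}{-22099 - 13035} = -22560 - \frac{2 \cdot 4900}{-22099 - 13035} = -22560 - \frac{9800}{-35134} = -22560 - 9800 \left(- \frac{1}{35134}\right) = -22560 - - \frac{4900}{17567} = -22560 + \frac{4900}{17567} = - \frac{396306620}{17567}$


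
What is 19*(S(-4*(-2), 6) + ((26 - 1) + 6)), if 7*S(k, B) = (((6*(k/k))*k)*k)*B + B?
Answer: 6859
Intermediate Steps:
S(k, B) = B/7 + 6*B*k²/7 (S(k, B) = ((((6*(k/k))*k)*k)*B + B)/7 = ((((6*1)*k)*k)*B + B)/7 = (((6*k)*k)*B + B)/7 = ((6*k²)*B + B)/7 = (6*B*k² + B)/7 = (B + 6*B*k²)/7 = B/7 + 6*B*k²/7)
19*(S(-4*(-2), 6) + ((26 - 1) + 6)) = 19*((⅐)*6*(1 + 6*(-4*(-2))²) + ((26 - 1) + 6)) = 19*((⅐)*6*(1 + 6*8²) + (25 + 6)) = 19*((⅐)*6*(1 + 6*64) + 31) = 19*((⅐)*6*(1 + 384) + 31) = 19*((⅐)*6*385 + 31) = 19*(330 + 31) = 19*361 = 6859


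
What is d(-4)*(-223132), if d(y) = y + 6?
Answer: -446264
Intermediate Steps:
d(y) = 6 + y
d(-4)*(-223132) = (6 - 4)*(-223132) = 2*(-223132) = -446264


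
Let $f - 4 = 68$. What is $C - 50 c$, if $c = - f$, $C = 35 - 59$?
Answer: $3576$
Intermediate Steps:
$f = 72$ ($f = 4 + 68 = 72$)
$C = -24$
$c = -72$ ($c = \left(-1\right) 72 = -72$)
$C - 50 c = -24 - -3600 = -24 + 3600 = 3576$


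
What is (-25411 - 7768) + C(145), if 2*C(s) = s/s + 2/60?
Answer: -1990709/60 ≈ -33179.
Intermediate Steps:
C(s) = 31/60 (C(s) = (s/s + 2/60)/2 = (1 + 2*(1/60))/2 = (1 + 1/30)/2 = (½)*(31/30) = 31/60)
(-25411 - 7768) + C(145) = (-25411 - 7768) + 31/60 = -33179 + 31/60 = -1990709/60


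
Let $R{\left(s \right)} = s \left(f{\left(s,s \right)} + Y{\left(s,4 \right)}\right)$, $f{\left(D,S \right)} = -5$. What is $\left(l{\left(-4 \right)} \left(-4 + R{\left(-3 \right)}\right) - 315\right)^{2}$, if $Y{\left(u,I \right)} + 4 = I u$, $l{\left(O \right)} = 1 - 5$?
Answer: $303601$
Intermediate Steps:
$l{\left(O \right)} = -4$
$Y{\left(u,I \right)} = -4 + I u$
$R{\left(s \right)} = s \left(-9 + 4 s\right)$ ($R{\left(s \right)} = s \left(-5 + \left(-4 + 4 s\right)\right) = s \left(-9 + 4 s\right)$)
$\left(l{\left(-4 \right)} \left(-4 + R{\left(-3 \right)}\right) - 315\right)^{2} = \left(- 4 \left(-4 - 3 \left(-9 + 4 \left(-3\right)\right)\right) - 315\right)^{2} = \left(- 4 \left(-4 - 3 \left(-9 - 12\right)\right) - 315\right)^{2} = \left(- 4 \left(-4 - -63\right) - 315\right)^{2} = \left(- 4 \left(-4 + 63\right) - 315\right)^{2} = \left(\left(-4\right) 59 - 315\right)^{2} = \left(-236 - 315\right)^{2} = \left(-551\right)^{2} = 303601$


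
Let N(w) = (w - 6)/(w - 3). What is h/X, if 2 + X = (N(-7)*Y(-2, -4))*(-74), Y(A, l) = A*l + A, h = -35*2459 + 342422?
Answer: -1281785/2896 ≈ -442.61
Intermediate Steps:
N(w) = (-6 + w)/(-3 + w)
h = 256357 (h = -86065 + 342422 = 256357)
Y(A, l) = A + A*l
X = -2896/5 (X = -2 + (((-6 - 7)/(-3 - 7))*(-2*(1 - 4)))*(-74) = -2 + ((-13/(-10))*(-2*(-3)))*(-74) = -2 + (-⅒*(-13)*6)*(-74) = -2 + ((13/10)*6)*(-74) = -2 + (39/5)*(-74) = -2 - 2886/5 = -2896/5 ≈ -579.20)
h/X = 256357/(-2896/5) = 256357*(-5/2896) = -1281785/2896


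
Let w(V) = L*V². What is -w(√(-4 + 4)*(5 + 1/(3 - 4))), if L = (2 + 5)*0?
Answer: 0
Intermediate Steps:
L = 0 (L = 7*0 = 0)
w(V) = 0 (w(V) = 0*V² = 0)
-w(√(-4 + 4)*(5 + 1/(3 - 4))) = -1*0 = 0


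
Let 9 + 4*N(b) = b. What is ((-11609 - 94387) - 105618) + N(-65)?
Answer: -423265/2 ≈ -2.1163e+5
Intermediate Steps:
N(b) = -9/4 + b/4
((-11609 - 94387) - 105618) + N(-65) = ((-11609 - 94387) - 105618) + (-9/4 + (1/4)*(-65)) = (-105996 - 105618) + (-9/4 - 65/4) = -211614 - 37/2 = -423265/2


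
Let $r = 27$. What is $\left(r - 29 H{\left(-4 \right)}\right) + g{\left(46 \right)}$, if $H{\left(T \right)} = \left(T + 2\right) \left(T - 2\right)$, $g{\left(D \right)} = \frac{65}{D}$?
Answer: $- \frac{14701}{46} \approx -319.59$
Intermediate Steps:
$H{\left(T \right)} = \left(-2 + T\right) \left(2 + T\right)$ ($H{\left(T \right)} = \left(2 + T\right) \left(-2 + T\right) = \left(-2 + T\right) \left(2 + T\right)$)
$\left(r - 29 H{\left(-4 \right)}\right) + g{\left(46 \right)} = \left(27 - 29 \left(-4 + \left(-4\right)^{2}\right)\right) + \frac{65}{46} = \left(27 - 29 \left(-4 + 16\right)\right) + 65 \cdot \frac{1}{46} = \left(27 - 348\right) + \frac{65}{46} = -321 + \frac{65}{46} = - \frac{14701}{46}$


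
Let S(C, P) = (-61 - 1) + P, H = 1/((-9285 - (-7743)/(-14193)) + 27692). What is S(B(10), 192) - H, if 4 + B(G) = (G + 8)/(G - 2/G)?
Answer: 11320516949/87080936 ≈ 130.00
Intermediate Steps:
H = 4731/87080936 (H = 1/((-9285 - (-7743)*(-1)/14193) + 27692) = 1/((-9285 - 1*2581/4731) + 27692) = 1/((-9285 - 2581/4731) + 27692) = 1/(-43929916/4731 + 27692) = 1/(87080936/4731) = 4731/87080936 ≈ 5.4329e-5)
B(G) = -4 + (8 + G)/(G - 2/G) (B(G) = -4 + (G + 8)/(G - 2/G) = -4 + (8 + G)/(G - 2/G))
S(C, P) = -62 + P
S(B(10), 192) - H = (-62 + 192) - 1*4731/87080936 = 130 - 4731/87080936 = 11320516949/87080936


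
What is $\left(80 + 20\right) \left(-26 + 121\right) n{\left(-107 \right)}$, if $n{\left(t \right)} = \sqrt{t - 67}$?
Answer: $9500 i \sqrt{174} \approx 1.2531 \cdot 10^{5} i$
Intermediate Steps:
$n{\left(t \right)} = \sqrt{-67 + t}$
$\left(80 + 20\right) \left(-26 + 121\right) n{\left(-107 \right)} = \left(80 + 20\right) \left(-26 + 121\right) \sqrt{-67 - 107} = 100 \cdot 95 \sqrt{-174} = 9500 i \sqrt{174}$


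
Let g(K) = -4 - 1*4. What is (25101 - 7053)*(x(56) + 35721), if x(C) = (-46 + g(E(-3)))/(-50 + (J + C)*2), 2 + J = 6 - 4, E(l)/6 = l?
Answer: 19984983552/31 ≈ 6.4468e+8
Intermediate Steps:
E(l) = 6*l
g(K) = -8 (g(K) = -4 - 4 = -8)
J = 0 (J = -2 + (6 - 4) = -2 + 2 = 0)
x(C) = -54/(-50 + 2*C) (x(C) = (-46 - 8)/(-50 + (0 + C)*2) = -54/(-50 + C*2) = -54/(-50 + 2*C))
(25101 - 7053)*(x(56) + 35721) = (25101 - 7053)*(-27/(-25 + 56) + 35721) = 18048*(-27/31 + 35721) = 18048*(1107324/31) = 19984983552/31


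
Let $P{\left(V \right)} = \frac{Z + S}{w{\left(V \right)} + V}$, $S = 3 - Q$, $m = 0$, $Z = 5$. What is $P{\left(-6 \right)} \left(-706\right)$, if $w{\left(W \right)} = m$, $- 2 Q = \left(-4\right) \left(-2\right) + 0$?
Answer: $1412$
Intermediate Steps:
$Q = -4$ ($Q = - \frac{\left(-4\right) \left(-2\right) + 0}{2} = - \frac{8 + 0}{2} = \left(- \frac{1}{2}\right) 8 = -4$)
$w{\left(W \right)} = 0$
$S = 7$ ($S = 3 - -4 = 3 + 4 = 7$)
$P{\left(V \right)} = \frac{12}{V}$ ($P{\left(V \right)} = \frac{5 + 7}{0 + V} = \frac{12}{V}$)
$P{\left(-6 \right)} \left(-706\right) = \frac{12}{-6} \left(-706\right) = 12 \left(- \frac{1}{6}\right) \left(-706\right) = \left(-2\right) \left(-706\right) = 1412$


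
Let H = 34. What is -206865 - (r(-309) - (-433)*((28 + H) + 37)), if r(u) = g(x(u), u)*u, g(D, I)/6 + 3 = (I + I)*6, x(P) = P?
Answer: -7129926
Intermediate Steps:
g(D, I) = -18 + 72*I (g(D, I) = -18 + 6*((I + I)*6) = -18 + 6*((2*I)*6) = -18 + 6*(12*I) = -18 + 72*I)
r(u) = u*(-18 + 72*u) (r(u) = (-18 + 72*u)*u = u*(-18 + 72*u))
-206865 - (r(-309) - (-433)*((28 + H) + 37)) = -206865 - (18*(-309)*(-1 + 4*(-309)) - (-433)*((28 + 34) + 37)) = -206865 - (18*(-309)*(-1 - 1236) - (-433)*(62 + 37)) = -206865 - (18*(-309)*(-1237) - (-433)*99) = -206865 - (6880194 - 1*(-42867)) = -206865 - (6880194 + 42867) = -206865 - 1*6923061 = -206865 - 6923061 = -7129926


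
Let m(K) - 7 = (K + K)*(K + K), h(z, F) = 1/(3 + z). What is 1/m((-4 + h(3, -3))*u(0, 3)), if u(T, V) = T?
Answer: 1/7 ≈ 0.14286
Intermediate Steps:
m(K) = 7 + 4*K**2 (m(K) = 7 + (K + K)*(K + K) = 7 + (2*K)*(2*K) = 7 + 4*K**2)
1/m((-4 + h(3, -3))*u(0, 3)) = 1/(7 + 4*((-4 + 1/(3 + 3))*0)**2) = 1/(7 + 4*((-4 + 1/6)*0)**2) = 1/(7 + 4*(-23/6*0)**2) = 1/(7 + 4*0**2) = 1/(7 + 4*0) = 1/(7 + 0) = 1/7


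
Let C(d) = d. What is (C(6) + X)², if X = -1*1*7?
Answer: 1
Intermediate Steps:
X = -7 (X = -1*7 = -7)
(C(6) + X)² = (6 - 7)² = (-1)² = 1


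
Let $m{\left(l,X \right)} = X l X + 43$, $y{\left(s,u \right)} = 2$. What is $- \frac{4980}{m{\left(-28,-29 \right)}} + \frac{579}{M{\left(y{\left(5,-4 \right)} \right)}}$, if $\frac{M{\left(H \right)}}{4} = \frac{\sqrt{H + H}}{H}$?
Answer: $\frac{908621}{6268} \approx 144.96$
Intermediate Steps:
$M{\left(H \right)} = \frac{4 \sqrt{2}}{\sqrt{H}}$ ($M{\left(H \right)} = 4 \frac{\sqrt{H + H}}{H} = 4 \frac{\sqrt{2 H}}{H} = 4 \frac{\sqrt{2} \sqrt{H}}{H} = 4 \frac{\sqrt{2}}{\sqrt{H}} = \frac{4 \sqrt{2}}{\sqrt{H}}$)
$m{\left(l,X \right)} = 43 + l X^{2}$ ($m{\left(l,X \right)} = l X^{2} + 43 = 43 + l X^{2}$)
$- \frac{4980}{m{\left(-28,-29 \right)}} + \frac{579}{M{\left(y{\left(5,-4 \right)} \right)}} = - \frac{4980}{43 - 28 \left(-29\right)^{2}} + \frac{579}{4 \sqrt{2} \frac{1}{\sqrt{2}}} = - \frac{4980}{43 - 23548} + \frac{579}{4 \sqrt{2} \frac{\sqrt{2}}{2}} = - \frac{4980}{43 - 23548} + \frac{579}{4} = - \frac{4980}{-23505} + 579 \cdot \frac{1}{4} = \left(-4980\right) \left(- \frac{1}{23505}\right) + \frac{579}{4} = \frac{332}{1567} + \frac{579}{4} = \frac{908621}{6268}$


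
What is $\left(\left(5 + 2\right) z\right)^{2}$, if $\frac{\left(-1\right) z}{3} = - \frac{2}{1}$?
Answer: $1764$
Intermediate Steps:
$z = 6$ ($z = - 3 \left(- \frac{2}{1}\right) = - 3 \left(\left(-2\right) 1\right) = \left(-3\right) \left(-2\right) = 6$)
$\left(\left(5 + 2\right) z\right)^{2} = \left(\left(5 + 2\right) 6\right)^{2} = \left(7 \cdot 6\right)^{2} = 42^{2} = 1764$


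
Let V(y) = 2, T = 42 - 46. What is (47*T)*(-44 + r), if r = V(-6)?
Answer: 7896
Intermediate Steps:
T = -4
r = 2
(47*T)*(-44 + r) = (47*(-4))*(-44 + 2) = -188*(-42) = 7896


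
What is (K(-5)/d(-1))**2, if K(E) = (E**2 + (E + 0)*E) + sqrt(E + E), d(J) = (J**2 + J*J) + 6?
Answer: (50 + I*sqrt(10))**2/64 ≈ 38.906 + 4.9411*I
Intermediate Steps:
d(J) = 6 + 2*J**2 (d(J) = (J**2 + J**2) + 6 = 2*J**2 + 6 = 6 + 2*J**2)
K(E) = 2*E**2 + sqrt(2)*sqrt(E) (K(E) = (E**2 + E*E) + sqrt(2*E) = (E**2 + E**2) + sqrt(2)*sqrt(E) = 2*E**2 + sqrt(2)*sqrt(E))
(K(-5)/d(-1))**2 = ((2*(-5)**2 + sqrt(2)*sqrt(-5))/(6 + 2*(-1)**2))**2 = ((2*25 + sqrt(2)*(I*sqrt(5)))/(6 + 2*1))**2 = ((50 + I*sqrt(10))/(6 + 2))**2 = ((50 + I*sqrt(10))/8)**2 = ((50 + I*sqrt(10))*(1/8))**2 = (25/4 + I*sqrt(10)/8)**2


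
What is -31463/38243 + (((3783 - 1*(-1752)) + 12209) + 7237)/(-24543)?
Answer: -575848264/312865983 ≈ -1.8406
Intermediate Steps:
-31463/38243 + (((3783 - 1*(-1752)) + 12209) + 7237)/(-24543) = -31463*1/38243 + (((3783 + 1752) + 12209) + 7237)*(-1/24543) = -31463/38243 + ((5535 + 12209) + 7237)*(-1/24543) = -31463/38243 + (17744 + 7237)*(-1/24543) = -31463/38243 + 24981*(-1/24543) = -31463/38243 - 8327/8181 = -575848264/312865983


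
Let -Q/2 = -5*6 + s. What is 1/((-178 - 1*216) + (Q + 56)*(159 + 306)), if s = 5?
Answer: 1/48896 ≈ 2.0452e-5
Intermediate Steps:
Q = 50 (Q = -2*(-5*6 + 5) = -2*(-30 + 5) = -2*(-25) = 50)
1/((-178 - 1*216) + (Q + 56)*(159 + 306)) = 1/((-178 - 1*216) + (50 + 56)*(159 + 306)) = 1/((-178 - 216) + 106*465) = 1/(-394 + 49290) = 1/48896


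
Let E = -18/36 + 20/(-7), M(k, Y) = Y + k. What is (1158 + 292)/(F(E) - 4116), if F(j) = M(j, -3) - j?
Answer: -1450/4119 ≈ -0.35203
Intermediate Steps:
E = -47/14 (E = -18*1/36 + 20*(-1/7) = -1/2 - 20/7 = -47/14 ≈ -3.3571)
F(j) = -3 (F(j) = (-3 + j) - j = -3)
(1158 + 292)/(F(E) - 4116) = (1158 + 292)/(-3 - 4116) = 1450/(-4119) = 1450*(-1/4119) = -1450/4119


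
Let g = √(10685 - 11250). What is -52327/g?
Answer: 52327*I*√565/565 ≈ 2201.4*I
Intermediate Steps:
g = I*√565 (g = √(-565) = I*√565 ≈ 23.77*I)
-52327/g = -52327*(-I*√565/565) = -(-52327)*I*√565/565 = 52327*I*√565/565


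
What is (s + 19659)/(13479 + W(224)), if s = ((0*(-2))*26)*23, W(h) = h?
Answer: 19659/13703 ≈ 1.4346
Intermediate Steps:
s = 0 (s = (0*26)*23 = 0*23 = 0)
(s + 19659)/(13479 + W(224)) = (0 + 19659)/(13479 + 224) = 19659/13703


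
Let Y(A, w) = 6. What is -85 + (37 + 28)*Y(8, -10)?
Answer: 305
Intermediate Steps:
-85 + (37 + 28)*Y(8, -10) = -85 + (37 + 28)*6 = -85 + 65*6 = -85 + 390 = 305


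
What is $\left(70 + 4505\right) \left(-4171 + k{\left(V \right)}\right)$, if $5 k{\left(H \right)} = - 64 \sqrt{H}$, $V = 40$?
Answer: $-19082325 - 117120 \sqrt{10} \approx -1.9453 \cdot 10^{7}$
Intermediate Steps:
$k{\left(H \right)} = - \frac{64 \sqrt{H}}{5}$ ($k{\left(H \right)} = \frac{\left(-64\right) \sqrt{H}}{5} = - \frac{64 \sqrt{H}}{5}$)
$\left(70 + 4505\right) \left(-4171 + k{\left(V \right)}\right) = \left(70 + 4505\right) \left(-4171 - \frac{64 \sqrt{40}}{5}\right) = 4575 \left(-4171 - \frac{64 \cdot 2 \sqrt{10}}{5}\right) = 4575 \left(-4171 - \frac{128 \sqrt{10}}{5}\right) = -19082325 - 117120 \sqrt{10}$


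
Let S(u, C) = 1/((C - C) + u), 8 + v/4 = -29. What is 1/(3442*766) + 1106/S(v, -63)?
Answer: -431575197535/2636572 ≈ -1.6369e+5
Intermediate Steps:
v = -148 (v = -32 + 4*(-29) = -32 - 116 = -148)
S(u, C) = 1/u (S(u, C) = 1/(0 + u) = 1/u)
1/(3442*766) + 1106/S(v, -63) = 1/(3442*766) + 1106/(1/(-148)) = (1/3442)*(1/766) + 1106/(-1/148) = 1/2636572 + 1106*(-148) = 1/2636572 - 163688 = -431575197535/2636572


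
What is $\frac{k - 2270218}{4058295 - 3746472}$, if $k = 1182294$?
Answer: $- \frac{1087924}{311823} \approx -3.4889$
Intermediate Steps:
$\frac{k - 2270218}{4058295 - 3746472} = \frac{1182294 - 2270218}{4058295 - 3746472} = - \frac{1087924}{311823}$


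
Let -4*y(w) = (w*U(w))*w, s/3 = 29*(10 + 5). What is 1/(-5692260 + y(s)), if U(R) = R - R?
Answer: -1/5692260 ≈ -1.7568e-7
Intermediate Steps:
s = 1305 (s = 3*(29*(10 + 5)) = 3*(29*15) = 3*435 = 1305)
U(R) = 0
y(w) = 0 (y(w) = -w*0*w/4 = -0*w = -1/4*0 = 0)
1/(-5692260 + y(s)) = 1/(-5692260 + 0) = 1/(-5692260) = -1/5692260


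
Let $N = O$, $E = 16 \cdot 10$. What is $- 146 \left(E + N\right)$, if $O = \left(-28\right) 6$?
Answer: $1168$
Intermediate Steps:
$O = -168$
$E = 160$
$N = -168$
$- 146 \left(E + N\right) = - 146 \left(160 - 168\right) = \left(-146\right) \left(-8\right) = 1168$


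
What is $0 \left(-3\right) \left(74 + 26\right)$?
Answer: $0$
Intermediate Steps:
$0 \left(-3\right) \left(74 + 26\right) = 0 \cdot 100 = 0$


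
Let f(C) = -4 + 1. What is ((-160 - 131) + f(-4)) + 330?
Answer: 36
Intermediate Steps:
f(C) = -3
((-160 - 131) + f(-4)) + 330 = ((-160 - 131) - 3) + 330 = (-291 - 3) + 330 = -294 + 330 = 36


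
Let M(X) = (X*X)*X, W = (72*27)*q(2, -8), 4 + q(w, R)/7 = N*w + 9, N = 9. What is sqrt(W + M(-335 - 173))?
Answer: 2*I*sqrt(32695882) ≈ 11436.0*I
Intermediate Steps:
q(w, R) = 35 + 63*w (q(w, R) = -28 + 7*(9*w + 9) = -28 + 7*(9 + 9*w) = -28 + (63 + 63*w) = 35 + 63*w)
W = 312984 (W = (72*27)*(35 + 63*2) = 1944*(35 + 126) = 1944*161 = 312984)
M(X) = X**3 (M(X) = X**2*X = X**3)
sqrt(W + M(-335 - 173)) = sqrt(312984 + (-335 - 173)**3) = sqrt(312984 + (-508)**3) = sqrt(312984 - 131096512) = sqrt(-130783528) = 2*I*sqrt(32695882)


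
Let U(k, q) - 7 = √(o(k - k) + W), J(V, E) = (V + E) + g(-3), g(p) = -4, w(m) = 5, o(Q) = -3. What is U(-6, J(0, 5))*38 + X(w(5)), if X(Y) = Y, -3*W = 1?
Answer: 271 + 38*I*√30/3 ≈ 271.0 + 69.378*I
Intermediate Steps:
W = -⅓ (W = -⅓*1 = -⅓ ≈ -0.33333)
J(V, E) = -4 + E + V (J(V, E) = (V + E) - 4 = (E + V) - 4 = -4 + E + V)
U(k, q) = 7 + I*√30/3 (U(k, q) = 7 + √(-3 - ⅓) = 7 + √(-10/3) = 7 + I*√30/3)
U(-6, J(0, 5))*38 + X(w(5)) = (7 + I*√30/3)*38 + 5 = (266 + 38*I*√30/3) + 5 = 271 + 38*I*√30/3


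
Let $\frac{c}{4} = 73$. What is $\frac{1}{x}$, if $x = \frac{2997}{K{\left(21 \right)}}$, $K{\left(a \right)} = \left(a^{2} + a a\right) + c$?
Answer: $\frac{1174}{2997} \approx 0.39173$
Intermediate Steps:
$c = 292$ ($c = 4 \cdot 73 = 292$)
$K{\left(a \right)} = 292 + 2 a^{2}$ ($K{\left(a \right)} = \left(a^{2} + a a\right) + 292 = \left(a^{2} + a^{2}\right) + 292 = 2 a^{2} + 292 = 292 + 2 a^{2}$)
$x = \frac{2997}{1174}$ ($x = \frac{2997}{292 + 2 \cdot 21^{2}} = \frac{2997}{292 + 2 \cdot 441} = \frac{2997}{292 + 882} = \frac{2997}{1174} \approx 2.5528$)
$\frac{1}{x} = \frac{1}{\frac{2997}{1174}} = \frac{1174}{2997}$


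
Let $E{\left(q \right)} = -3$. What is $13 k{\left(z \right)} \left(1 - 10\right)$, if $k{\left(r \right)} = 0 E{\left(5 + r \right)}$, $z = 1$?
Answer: $0$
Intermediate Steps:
$k{\left(r \right)} = 0$ ($k{\left(r \right)} = 0 \left(-3\right) = 0$)
$13 k{\left(z \right)} \left(1 - 10\right) = 13 \cdot 0 \left(1 - 10\right) = 0 \left(1 - 10\right) = 0 \left(-9\right) = 0$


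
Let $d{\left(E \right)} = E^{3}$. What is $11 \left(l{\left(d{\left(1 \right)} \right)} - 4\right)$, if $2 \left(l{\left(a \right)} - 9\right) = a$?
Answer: $\frac{121}{2} \approx 60.5$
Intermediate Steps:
$l{\left(a \right)} = 9 + \frac{a}{2}$
$11 \left(l{\left(d{\left(1 \right)} \right)} - 4\right) = 11 \left(\left(9 + \frac{1^{3}}{2}\right) - 4\right) = 11 \left(\left(9 + \frac{1}{2} \cdot 1\right) - 4\right) = 11 \left(\left(9 + \frac{1}{2}\right) - 4\right) = 11 \left(\frac{19}{2} - 4\right) = 11 \cdot \frac{11}{2} = \frac{121}{2}$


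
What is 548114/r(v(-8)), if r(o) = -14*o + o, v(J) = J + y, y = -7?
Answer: 548114/195 ≈ 2810.8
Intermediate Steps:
v(J) = -7 + J (v(J) = J - 7 = -7 + J)
r(o) = -13*o
548114/r(v(-8)) = 548114/((-13*(-7 - 8))) = 548114/((-13*(-15))) = 548114/195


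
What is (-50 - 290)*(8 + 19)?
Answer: -9180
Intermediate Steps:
(-50 - 290)*(8 + 19) = -340*27 = -9180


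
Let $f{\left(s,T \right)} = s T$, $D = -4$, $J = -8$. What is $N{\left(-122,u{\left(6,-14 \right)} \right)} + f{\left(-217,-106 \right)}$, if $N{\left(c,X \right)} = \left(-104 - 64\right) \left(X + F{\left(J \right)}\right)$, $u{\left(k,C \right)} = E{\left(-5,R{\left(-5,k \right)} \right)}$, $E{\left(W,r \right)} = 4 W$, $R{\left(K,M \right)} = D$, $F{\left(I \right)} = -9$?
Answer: $27874$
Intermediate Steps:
$R{\left(K,M \right)} = -4$
$u{\left(k,C \right)} = -20$ ($u{\left(k,C \right)} = 4 \left(-5\right) = -20$)
$N{\left(c,X \right)} = 1512 - 168 X$ ($N{\left(c,X \right)} = \left(-104 - 64\right) \left(X - 9\right) = - 168 \left(-9 + X\right) = 1512 - 168 X$)
$f{\left(s,T \right)} = T s$
$N{\left(-122,u{\left(6,-14 \right)} \right)} + f{\left(-217,-106 \right)} = \left(1512 - -3360\right) - -23002 = \left(1512 + 3360\right) + 23002 = 4872 + 23002 = 27874$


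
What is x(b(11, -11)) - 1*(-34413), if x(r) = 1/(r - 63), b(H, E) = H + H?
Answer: 1410932/41 ≈ 34413.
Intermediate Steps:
b(H, E) = 2*H
x(r) = 1/(-63 + r)
x(b(11, -11)) - 1*(-34413) = 1/(-63 + 2*11) - 1*(-34413) = 1/(-63 + 22) + 34413 = 1/(-41) + 34413 = -1/41 + 34413 = 1410932/41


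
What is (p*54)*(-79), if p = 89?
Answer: -379674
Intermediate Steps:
(p*54)*(-79) = (89*54)*(-79) = 4806*(-79) = -379674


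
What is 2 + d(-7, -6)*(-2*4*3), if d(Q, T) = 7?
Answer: -166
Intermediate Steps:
2 + d(-7, -6)*(-2*4*3) = 2 + 7*(-2*4*3) = 2 + 7*(-8*3) = 2 + 7*(-24) = 2 - 168 = -166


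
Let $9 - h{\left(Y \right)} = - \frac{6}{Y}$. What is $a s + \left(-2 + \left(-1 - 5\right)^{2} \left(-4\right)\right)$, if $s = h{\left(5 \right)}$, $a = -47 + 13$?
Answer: $- \frac{2464}{5} \approx -492.8$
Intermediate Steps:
$h{\left(Y \right)} = 9 + \frac{6}{Y}$ ($h{\left(Y \right)} = 9 - - \frac{6}{Y} = 9 + \frac{6}{Y}$)
$a = -34$
$s = \frac{51}{5}$ ($s = 9 + \frac{6}{5} = \frac{51}{5} \approx 10.2$)
$a s + \left(-2 + \left(-1 - 5\right)^{2} \left(-4\right)\right) = \left(-34\right) \frac{51}{5} + \left(-2 + \left(-1 - 5\right)^{2} \left(-4\right)\right) = - \frac{1734}{5} + \left(-2 + \left(-6\right)^{2} \left(-4\right)\right) = - \frac{1734}{5} + \left(-2 + 36 \left(-4\right)\right) = - \frac{1734}{5} - 146 = - \frac{2464}{5}$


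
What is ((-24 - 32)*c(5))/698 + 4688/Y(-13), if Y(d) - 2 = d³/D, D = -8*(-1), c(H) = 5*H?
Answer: -14615596/761169 ≈ -19.202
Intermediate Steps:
D = 8
Y(d) = 2 + d³/8
((-24 - 32)*c(5))/698 + 4688/Y(-13) = ((-24 - 32)*(5*5))/698 + 4688/(2 + (⅛)*(-13)³) = -56*25*(1/698) + 4688/(2 + (⅛)*(-2197)) = -1400*1/698 + 4688/(2 - 2197/8) = -700/349 + 4688/(-2181/8) = -700/349 + 4688*(-8/2181) = -700/349 - 37504/2181 = -14615596/761169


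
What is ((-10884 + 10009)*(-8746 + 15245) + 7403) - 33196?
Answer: -5712418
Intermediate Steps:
((-10884 + 10009)*(-8746 + 15245) + 7403) - 33196 = (-875*6499 + 7403) - 33196 = (-5686625 + 7403) - 33196 = -5679222 - 33196 = -5712418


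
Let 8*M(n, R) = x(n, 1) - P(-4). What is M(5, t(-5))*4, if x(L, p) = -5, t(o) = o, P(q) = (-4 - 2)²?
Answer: -41/2 ≈ -20.500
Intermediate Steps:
P(q) = 36 (P(q) = (-6)² = 36)
M(n, R) = -41/8 (M(n, R) = (-5 - 1*36)/8 = (-5 - 36)/8 = (⅛)*(-41) = -41/8)
M(5, t(-5))*4 = -41/8*4 = -41/2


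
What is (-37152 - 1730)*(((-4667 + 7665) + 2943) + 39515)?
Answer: -1767420192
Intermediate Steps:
(-37152 - 1730)*(((-4667 + 7665) + 2943) + 39515) = -38882*((2998 + 2943) + 39515) = -38882*(5941 + 39515) = -38882*45456 = -1767420192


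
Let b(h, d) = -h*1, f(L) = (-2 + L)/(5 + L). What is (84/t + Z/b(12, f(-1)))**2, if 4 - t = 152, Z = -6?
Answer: 25/5476 ≈ 0.0045654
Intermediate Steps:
t = -148 (t = 4 - 1*152 = 4 - 152 = -148)
f(L) = (-2 + L)/(5 + L)
b(h, d) = -h
(84/t + Z/b(12, f(-1)))**2 = (84/(-148) - 6/((-1*12)))**2 = (84*(-1/148) - 6/(-12))**2 = (-21/37 - 6*(-1/12))**2 = (-21/37 + 1/2)**2 = (-5/74)**2 = 25/5476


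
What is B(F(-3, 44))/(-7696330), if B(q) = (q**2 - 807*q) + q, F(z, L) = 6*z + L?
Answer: 2028/769633 ≈ 0.0026350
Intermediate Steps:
F(z, L) = L + 6*z
B(q) = q**2 - 806*q
B(F(-3, 44))/(-7696330) = ((44 + 6*(-3))*(-806 + (44 + 6*(-3))))/(-7696330) = ((44 - 18)*(-806 + (44 - 18)))*(-1/7696330) = (26*(-806 + 26))*(-1/7696330) = (26*(-780))*(-1/7696330) = -20280*(-1/7696330) = 2028/769633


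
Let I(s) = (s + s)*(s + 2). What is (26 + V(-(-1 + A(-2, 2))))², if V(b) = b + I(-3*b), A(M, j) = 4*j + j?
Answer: 2505889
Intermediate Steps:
A(M, j) = 5*j
I(s) = 2*s*(2 + s) (I(s) = (2*s)*(2 + s) = 2*s*(2 + s))
V(b) = b - 6*b*(2 - 3*b) (V(b) = b + 2*(-3*b)*(2 - 3*b) = b - 6*b*(2 - 3*b))
(26 + V(-(-1 + A(-2, 2))))² = (26 + (-(-1 + 5*2))*(-11 + 18*(-(-1 + 5*2))))² = (26 + (-(-1 + 10))*(-11 + 18*(-(-1 + 10))))² = (26 + (-1*9)*(-11 + 18*(-1*9)))² = (26 - 9*(-11 + 18*(-9)))² = (26 - 9*(-11 - 162))² = (26 - 9*(-173))² = (26 + 1557)² = 1583² = 2505889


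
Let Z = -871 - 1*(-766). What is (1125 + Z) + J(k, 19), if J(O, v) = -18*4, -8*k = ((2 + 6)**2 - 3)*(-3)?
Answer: 948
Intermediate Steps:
Z = -105 (Z = -871 + 766 = -105)
k = 183/8 (k = -((2 + 6)**2 - 3)*(-3)/8 = -(8**2 - 3)*(-3)/8 = -(64 - 3)*(-3)/8 = -61*(-3)/8 = -1/8*(-183) = 183/8 ≈ 22.875)
J(O, v) = -72
(1125 + Z) + J(k, 19) = (1125 - 105) - 72 = 1020 - 72 = 948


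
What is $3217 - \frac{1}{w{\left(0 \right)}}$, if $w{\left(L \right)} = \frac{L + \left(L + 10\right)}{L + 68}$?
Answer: $\frac{16051}{5} \approx 3210.2$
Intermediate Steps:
$w{\left(L \right)} = \frac{10 + 2 L}{68 + L}$ ($w{\left(L \right)} = \frac{L + \left(10 + L\right)}{68 + L} = \frac{10 + 2 L}{68 + L}$)
$3217 - \frac{1}{w{\left(0 \right)}} = 3217 - \frac{1}{2 \frac{1}{68 + 0} \left(5 + 0\right)} = 3217 - \frac{1}{2 \cdot \frac{1}{68} \cdot 5} = 3217 - \frac{1}{\frac{5}{34}} = 3217 - \frac{34}{5} = \frac{16051}{5}$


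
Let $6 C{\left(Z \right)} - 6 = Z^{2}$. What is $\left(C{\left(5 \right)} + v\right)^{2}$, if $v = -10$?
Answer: $\frac{841}{36} \approx 23.361$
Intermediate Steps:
$C{\left(Z \right)} = 1 + \frac{Z^{2}}{6}$
$\left(C{\left(5 \right)} + v\right)^{2} = \left(\left(1 + \frac{5^{2}}{6}\right) - 10\right)^{2} = \left(\left(1 + \frac{1}{6} \cdot 25\right) - 10\right)^{2} = \left(\left(1 + \frac{25}{6}\right) - 10\right)^{2} = \left(\frac{31}{6} - 10\right)^{2} = \left(- \frac{29}{6}\right)^{2} = \frac{841}{36}$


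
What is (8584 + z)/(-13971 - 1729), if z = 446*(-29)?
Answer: 87/314 ≈ 0.27707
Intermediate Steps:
z = -12934
(8584 + z)/(-13971 - 1729) = (8584 - 12934)/(-13971 - 1729) = -4350/(-15700) = -4350*(-1/15700) = 87/314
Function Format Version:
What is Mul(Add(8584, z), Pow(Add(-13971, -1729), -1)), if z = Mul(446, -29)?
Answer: Rational(87, 314) ≈ 0.27707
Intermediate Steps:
z = -12934
Mul(Add(8584, z), Pow(Add(-13971, -1729), -1)) = Mul(Add(8584, -12934), Pow(Add(-13971, -1729), -1)) = Mul(-4350, Pow(-15700, -1)) = Mul(-4350, Rational(-1, 15700)) = Rational(87, 314)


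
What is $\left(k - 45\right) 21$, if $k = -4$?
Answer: $-1029$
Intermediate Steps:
$\left(k - 45\right) 21 = \left(-4 - 45\right) 21 = \left(-49\right) 21 = -1029$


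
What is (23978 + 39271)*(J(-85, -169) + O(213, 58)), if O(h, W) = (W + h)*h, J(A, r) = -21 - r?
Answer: 3660282879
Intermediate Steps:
O(h, W) = h*(W + h)
(23978 + 39271)*(J(-85, -169) + O(213, 58)) = (23978 + 39271)*((-21 - 1*(-169)) + 213*(58 + 213)) = 63249*((-21 + 169) + 213*271) = 63249*(148 + 57723) = 63249*57871 = 3660282879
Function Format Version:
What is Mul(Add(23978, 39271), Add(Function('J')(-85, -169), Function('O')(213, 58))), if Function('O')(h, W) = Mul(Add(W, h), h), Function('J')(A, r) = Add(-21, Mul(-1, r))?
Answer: 3660282879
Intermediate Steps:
Function('O')(h, W) = Mul(h, Add(W, h))
Mul(Add(23978, 39271), Add(Function('J')(-85, -169), Function('O')(213, 58))) = Mul(Add(23978, 39271), Add(Add(-21, Mul(-1, -169)), Mul(213, Add(58, 213)))) = Mul(63249, Add(Add(-21, 169), Mul(213, 271))) = Mul(63249, Add(148, 57723)) = Mul(63249, 57871) = 3660282879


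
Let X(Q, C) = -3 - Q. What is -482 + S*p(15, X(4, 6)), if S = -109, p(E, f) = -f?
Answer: -1245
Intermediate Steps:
-482 + S*p(15, X(4, 6)) = -482 - (-109)*(-3 - 1*4) = -482 - (-109)*(-3 - 4) = -482 - (-109)*(-7) = -482 - 109*7 = -482 - 763 = -1245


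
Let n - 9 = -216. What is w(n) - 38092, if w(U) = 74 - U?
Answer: -37811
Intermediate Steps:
n = -207 (n = 9 - 216 = -207)
w(n) - 38092 = (74 - 1*(-207)) - 38092 = (74 + 207) - 38092 = 281 - 38092 = -37811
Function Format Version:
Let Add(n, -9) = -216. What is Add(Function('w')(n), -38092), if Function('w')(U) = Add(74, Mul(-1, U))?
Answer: -37811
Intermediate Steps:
n = -207 (n = Add(9, -216) = -207)
Add(Function('w')(n), -38092) = Add(Add(74, Mul(-1, -207)), -38092) = Add(Add(74, 207), -38092) = Add(281, -38092) = -37811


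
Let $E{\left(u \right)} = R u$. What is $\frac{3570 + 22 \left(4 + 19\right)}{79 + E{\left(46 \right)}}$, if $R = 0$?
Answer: $\frac{4076}{79} \approx 51.595$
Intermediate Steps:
$E{\left(u \right)} = 0$ ($E{\left(u \right)} = 0 u = 0$)
$\frac{3570 + 22 \left(4 + 19\right)}{79 + E{\left(46 \right)}} = \frac{3570 + 22 \left(4 + 19\right)}{79 + 0} = \frac{3570 + 22 \cdot 23}{79} = \left(3570 + 506\right) \frac{1}{79} = 4076 \cdot \frac{1}{79} = \frac{4076}{79}$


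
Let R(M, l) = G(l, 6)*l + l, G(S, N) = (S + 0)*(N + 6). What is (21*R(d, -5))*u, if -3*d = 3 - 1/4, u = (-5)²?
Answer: 154875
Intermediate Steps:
G(S, N) = S*(6 + N)
u = 25
d = -11/12 (d = -(3 - 1/4)/3 = -(3 - 1*¼)/3 = -(3 - ¼)/3 = -⅓*11/4 = -11/12 ≈ -0.91667)
R(M, l) = l + 12*l² (R(M, l) = (l*(6 + 6))*l + l = (l*12)*l + l = (12*l)*l + l = 12*l² + l = l + 12*l²)
(21*R(d, -5))*u = (21*(-5*(1 + 12*(-5))))*25 = (21*(-5*(1 - 60)))*25 = (21*(-5*(-59)))*25 = (21*295)*25 = 6195*25 = 154875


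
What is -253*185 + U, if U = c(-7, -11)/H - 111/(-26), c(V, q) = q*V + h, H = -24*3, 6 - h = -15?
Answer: -21903379/468 ≈ -46802.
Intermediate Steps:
h = 21 (h = 6 - 1*(-15) = 6 + 15 = 21)
H = -72
c(V, q) = 21 + V*q (c(V, q) = q*V + 21 = V*q + 21 = 21 + V*q)
U = 1361/468 (U = (21 - 7*(-11))/(-72) - 111/(-26) = (21 + 77)*(-1/72) - 111*(-1/26) = 98*(-1/72) + 111/26 = -49/36 + 111/26 = 1361/468 ≈ 2.9081)
-253*185 + U = -253*185 + 1361/468 = -46805 + 1361/468 = -21903379/468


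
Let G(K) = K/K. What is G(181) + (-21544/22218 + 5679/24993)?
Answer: 7945628/30849693 ≈ 0.25756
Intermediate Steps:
G(K) = 1
G(181) + (-21544/22218 + 5679/24993) = 1 + (-21544/22218 + 5679/24993) = 1 + (-21544*1/22218 + 5679*(1/24993)) = 1 + (-10772/11109 + 631/2777) = 1 - 22904065/30849693 = 7945628/30849693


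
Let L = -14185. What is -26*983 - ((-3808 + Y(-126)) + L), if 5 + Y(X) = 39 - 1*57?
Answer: -7542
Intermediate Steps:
Y(X) = -23 (Y(X) = -5 + (39 - 1*57) = -5 + (39 - 57) = -5 - 18 = -23)
-26*983 - ((-3808 + Y(-126)) + L) = -26*983 - ((-3808 - 23) - 14185) = -25558 - (-3831 - 14185) = -25558 - 1*(-18016) = -25558 + 18016 = -7542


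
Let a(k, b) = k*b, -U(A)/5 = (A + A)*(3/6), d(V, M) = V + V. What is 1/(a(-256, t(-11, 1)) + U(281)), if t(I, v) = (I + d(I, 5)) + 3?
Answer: 1/6275 ≈ 0.00015936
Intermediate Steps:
d(V, M) = 2*V
U(A) = -5*A (U(A) = -5*(A + A)*3/6 = -5*2*A*3*(1/6) = -5*2*A/2 = -5*A)
t(I, v) = 3 + 3*I (t(I, v) = (I + 2*I) + 3 = 3*I + 3 = 3 + 3*I)
a(k, b) = b*k
1/(a(-256, t(-11, 1)) + U(281)) = 1/((3 + 3*(-11))*(-256) - 5*281) = 1/((3 - 33)*(-256) - 1405) = 1/(-30*(-256) - 1405) = 1/(7680 - 1405) = 1/6275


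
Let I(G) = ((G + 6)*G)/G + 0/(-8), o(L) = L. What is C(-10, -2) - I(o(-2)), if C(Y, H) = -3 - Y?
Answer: 3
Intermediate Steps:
I(G) = 6 + G (I(G) = ((6 + G)*G)/G + 0*(-1/8) = (G*(6 + G))/G + 0 = (6 + G) + 0 = 6 + G)
C(-10, -2) - I(o(-2)) = (-3 - 1*(-10)) - (6 - 2) = (-3 + 10) - 1*4 = 7 - 4 = 3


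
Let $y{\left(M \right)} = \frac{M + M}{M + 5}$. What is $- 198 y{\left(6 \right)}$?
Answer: $-216$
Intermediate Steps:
$y{\left(M \right)} = \frac{2 M}{5 + M}$
$- 198 y{\left(6 \right)} = - 198 \cdot 2 \cdot 6 \frac{1}{5 + 6} = - 198 \cdot 2 \cdot 6 \cdot \frac{1}{11} = \left(-198\right) \frac{12}{11} = -216$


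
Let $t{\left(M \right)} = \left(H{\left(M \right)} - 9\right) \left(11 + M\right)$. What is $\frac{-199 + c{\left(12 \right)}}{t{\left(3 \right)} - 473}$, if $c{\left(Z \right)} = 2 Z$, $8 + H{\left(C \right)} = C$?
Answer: $\frac{175}{669} \approx 0.26158$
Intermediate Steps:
$H{\left(C \right)} = -8 + C$
$t{\left(M \right)} = \left(-17 + M\right) \left(11 + M\right)$ ($t{\left(M \right)} = \left(\left(-8 + M\right) - 9\right) \left(11 + M\right) = \left(-17 + M\right) \left(11 + M\right)$)
$\frac{-199 + c{\left(12 \right)}}{t{\left(3 \right)} - 473} = \frac{-199 + 2 \cdot 12}{\left(-187 + 3^{2} - 18\right) - 473} = \frac{-199 + 24}{\left(-187 + 9 - 18\right) - 473} = - \frac{175}{-196 - 473} = - \frac{175}{-669} = \left(-175\right) \left(- \frac{1}{669}\right) = \frac{175}{669}$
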